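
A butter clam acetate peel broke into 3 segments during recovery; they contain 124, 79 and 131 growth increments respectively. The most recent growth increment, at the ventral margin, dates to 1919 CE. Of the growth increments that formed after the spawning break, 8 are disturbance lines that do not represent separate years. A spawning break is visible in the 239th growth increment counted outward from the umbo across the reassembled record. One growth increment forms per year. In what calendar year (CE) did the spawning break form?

1832 CE

Total growth increments = 124 + 79 + 131 = 334.
The spawning break sits at growth increment 239 from the umbo, so 334 − 239 = 95 growth increments formed after it.
Removing the 8 false growth increments leaves 95 − 8 = 87 true growth increments beyond the spawning break.
Counting back 87 years from 1919 CE places the spawning break in 1919 − 87 = 1832 CE.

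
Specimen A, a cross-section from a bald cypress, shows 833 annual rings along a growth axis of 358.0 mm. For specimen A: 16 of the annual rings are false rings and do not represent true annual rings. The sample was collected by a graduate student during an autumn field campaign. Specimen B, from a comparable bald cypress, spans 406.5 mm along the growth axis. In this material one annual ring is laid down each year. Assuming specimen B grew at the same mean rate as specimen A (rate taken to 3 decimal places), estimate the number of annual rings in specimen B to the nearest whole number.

928 annual rings

Specimen A: true annual ring count = 833 − 16 = 817.
A: 358.0 mm over 817 years gives 358.0 / 817 ≈ 0.438 mm per year.
B spans 406.5 / 0.438 = 928.08 years ≈ 928 annual rings.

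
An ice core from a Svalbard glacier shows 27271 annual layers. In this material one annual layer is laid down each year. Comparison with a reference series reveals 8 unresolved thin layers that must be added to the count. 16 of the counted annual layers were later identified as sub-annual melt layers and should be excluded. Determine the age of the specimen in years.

27263 years

After corrections the count is 27271 − 16 + 8 = 27263 annual layers.
With a one-to-one annual layer periodicity this is 27263 years.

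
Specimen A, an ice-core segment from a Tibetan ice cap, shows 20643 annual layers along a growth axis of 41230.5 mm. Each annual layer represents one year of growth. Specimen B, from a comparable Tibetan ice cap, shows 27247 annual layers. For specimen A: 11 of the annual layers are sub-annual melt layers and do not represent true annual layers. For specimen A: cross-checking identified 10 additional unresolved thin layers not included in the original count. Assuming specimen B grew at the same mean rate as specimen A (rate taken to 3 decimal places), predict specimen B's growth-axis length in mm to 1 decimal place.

54412.3 mm

Specimen A: adjusted count: 20643 − 11 + 10 = 20642 annual layers.
A: 41230.5 mm over 20642 years gives 41230.5 / 20642 ≈ 1.997 mm/yr.
For B, 1.997 mm/year × 27247 years = 54412.3 mm.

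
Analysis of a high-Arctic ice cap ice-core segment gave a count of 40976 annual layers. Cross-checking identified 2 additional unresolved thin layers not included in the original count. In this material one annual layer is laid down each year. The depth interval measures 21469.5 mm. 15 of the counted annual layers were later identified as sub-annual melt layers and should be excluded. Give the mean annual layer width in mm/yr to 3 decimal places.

Correcting the raw count gives 40976 − 15 + 2 = 40963 true annual layers.
Mean rate = 21469.5 mm / 40963 years ≈ 0.524 mm/yr.

0.524 mm/yr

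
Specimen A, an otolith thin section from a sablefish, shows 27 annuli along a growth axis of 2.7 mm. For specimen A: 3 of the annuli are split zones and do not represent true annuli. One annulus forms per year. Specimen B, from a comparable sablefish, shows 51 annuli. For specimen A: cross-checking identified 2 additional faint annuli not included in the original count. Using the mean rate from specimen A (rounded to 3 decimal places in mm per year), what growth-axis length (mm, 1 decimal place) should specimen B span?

5.3 mm

Specimen A: after corrections the count is 27 − 3 + 2 = 26 annuli.
A: 2.7 mm over 26 years gives 2.7 / 26 ≈ 0.104 mm/year.
Length of B = 0.104 × 51 = 5.3 mm.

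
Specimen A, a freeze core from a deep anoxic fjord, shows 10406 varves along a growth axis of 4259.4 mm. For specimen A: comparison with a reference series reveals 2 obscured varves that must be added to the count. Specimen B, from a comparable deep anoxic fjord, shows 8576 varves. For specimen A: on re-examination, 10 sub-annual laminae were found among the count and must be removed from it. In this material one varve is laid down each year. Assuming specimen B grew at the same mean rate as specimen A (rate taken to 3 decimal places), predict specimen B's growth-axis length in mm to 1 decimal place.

3516.2 mm

Specimen A: adjusted count: 10406 − 10 + 2 = 10398 varves.
A: 4259.4 mm over 10398 years gives 4259.4 / 10398 ≈ 0.410 mm per year.
For B, 0.410 mm/year × 8576 years = 3516.2 mm.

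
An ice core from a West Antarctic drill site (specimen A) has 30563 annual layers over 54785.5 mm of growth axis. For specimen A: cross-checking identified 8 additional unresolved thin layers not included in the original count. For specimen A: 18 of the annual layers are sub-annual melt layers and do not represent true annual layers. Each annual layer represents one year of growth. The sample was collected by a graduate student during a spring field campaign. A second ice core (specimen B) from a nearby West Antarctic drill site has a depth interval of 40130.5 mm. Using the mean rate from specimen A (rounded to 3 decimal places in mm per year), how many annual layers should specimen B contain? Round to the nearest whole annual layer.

Specimen A: true annual layer count = 30563 − 18 + 8 = 30553.
A: Extension rate ≈ 54785.5 / 30553 = 1.793 mm/year.
B spans 40130.5 / 1.793 = 22381.76 years ≈ 22382 annual layers.

22382 annual layers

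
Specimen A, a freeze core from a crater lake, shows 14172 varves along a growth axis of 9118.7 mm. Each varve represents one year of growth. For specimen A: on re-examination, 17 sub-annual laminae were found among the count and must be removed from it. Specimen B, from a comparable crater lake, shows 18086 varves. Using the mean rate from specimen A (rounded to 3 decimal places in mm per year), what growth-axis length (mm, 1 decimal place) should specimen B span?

Specimen A: true varve count = 14172 − 17 = 14155.
A: 9118.7 mm over 14155 years gives 9118.7 / 14155 ≈ 0.644 mm/yr.
B's length ≈ 0.644 × 18086 = 11647.4 mm.

11647.4 mm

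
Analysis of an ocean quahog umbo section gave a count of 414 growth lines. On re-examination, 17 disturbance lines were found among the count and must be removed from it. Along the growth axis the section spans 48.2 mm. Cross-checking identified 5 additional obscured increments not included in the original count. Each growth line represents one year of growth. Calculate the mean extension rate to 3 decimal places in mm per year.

0.120 mm per year

Correcting the raw count gives 414 − 17 + 5 = 402 true growth lines.
48.2 mm over 402 years gives 48.2 / 402 ≈ 0.120 mm per year.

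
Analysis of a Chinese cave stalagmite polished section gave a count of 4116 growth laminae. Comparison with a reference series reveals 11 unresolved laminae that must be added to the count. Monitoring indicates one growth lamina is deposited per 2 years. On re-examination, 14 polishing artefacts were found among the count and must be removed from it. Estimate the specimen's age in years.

Adjusted count: 4116 − 14 + 11 = 4113 growth laminae.
Multiplying by 2 years per growth lamina: 4113 × 2 = 8226 years.

8226 yr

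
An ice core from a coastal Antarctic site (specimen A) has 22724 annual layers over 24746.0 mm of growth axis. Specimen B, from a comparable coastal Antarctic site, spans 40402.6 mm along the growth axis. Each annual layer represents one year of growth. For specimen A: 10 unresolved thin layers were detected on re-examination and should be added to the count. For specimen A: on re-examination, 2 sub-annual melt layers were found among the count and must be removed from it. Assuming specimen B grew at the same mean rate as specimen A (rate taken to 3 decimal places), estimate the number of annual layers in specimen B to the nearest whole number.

Specimen A: true annual layer count = 22724 − 2 + 10 = 22732.
A: Mean rate = 24746.0 mm / 22732 years ≈ 1.089 mm/year.
For B, 40402.6 / 1.089 = 37100.64 years ≈ 37101 annual layers.

37101 annual layers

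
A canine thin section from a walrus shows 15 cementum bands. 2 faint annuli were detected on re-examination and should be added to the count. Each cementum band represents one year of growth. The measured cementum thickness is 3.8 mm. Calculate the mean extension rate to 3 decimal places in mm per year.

Correcting the raw count gives 15 + 2 = 17 true cementum bands.
3.8 mm over 17 years gives 3.8 / 17 ≈ 0.224 mm per year.

0.224 mm per year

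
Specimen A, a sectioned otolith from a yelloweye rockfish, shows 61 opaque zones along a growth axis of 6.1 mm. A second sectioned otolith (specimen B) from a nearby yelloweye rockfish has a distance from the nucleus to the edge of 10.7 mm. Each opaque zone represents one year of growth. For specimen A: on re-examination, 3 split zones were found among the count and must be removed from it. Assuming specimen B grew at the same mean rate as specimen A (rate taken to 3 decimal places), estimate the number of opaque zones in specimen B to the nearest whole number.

Specimen A: correcting the raw count gives 61 − 3 = 58 true opaque zones.
A: Extension rate ≈ 6.1 / 58 = 0.105 mm per year.
Specimen B: 10.7 mm / 0.105 mm per year = 101.90 years ≈ 102 opaque zones.

102 opaque zones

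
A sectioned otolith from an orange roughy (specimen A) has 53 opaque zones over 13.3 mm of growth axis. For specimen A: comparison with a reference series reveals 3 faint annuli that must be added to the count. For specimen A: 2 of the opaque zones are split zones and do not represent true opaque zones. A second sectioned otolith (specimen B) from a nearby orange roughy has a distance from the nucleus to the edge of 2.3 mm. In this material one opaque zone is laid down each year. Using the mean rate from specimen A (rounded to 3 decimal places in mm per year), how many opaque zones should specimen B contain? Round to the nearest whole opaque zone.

9 opaque zones

Specimen A: true opaque zone count = 53 − 2 + 3 = 54.
A: 13.3 mm over 54 years gives 13.3 / 54 ≈ 0.246 mm/year.
Specimen B: 2.3 mm / 0.246 mm per year = 9.35 years ≈ 9 opaque zones.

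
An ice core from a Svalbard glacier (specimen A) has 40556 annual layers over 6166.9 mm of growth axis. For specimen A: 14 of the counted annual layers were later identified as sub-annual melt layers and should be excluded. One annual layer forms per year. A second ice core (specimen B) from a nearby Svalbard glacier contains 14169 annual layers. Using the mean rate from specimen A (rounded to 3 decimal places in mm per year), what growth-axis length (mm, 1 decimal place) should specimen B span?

Specimen A: after corrections the count is 40556 − 14 = 40542 annual layers.
A: Mean rate = 6166.9 mm / 40542 years ≈ 0.152 mm/year.
For B, 0.152 mm/year × 14169 years = 2153.7 mm.

2153.7 mm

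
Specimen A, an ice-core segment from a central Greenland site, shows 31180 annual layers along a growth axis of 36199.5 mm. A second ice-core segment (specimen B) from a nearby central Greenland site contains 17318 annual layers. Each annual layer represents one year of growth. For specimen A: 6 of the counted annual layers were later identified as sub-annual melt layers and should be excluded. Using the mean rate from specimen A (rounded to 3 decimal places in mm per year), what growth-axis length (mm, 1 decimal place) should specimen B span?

20106.2 mm

Specimen A: adjusted count: 31180 − 6 = 31174 annual layers.
A: Mean rate = 36199.5 mm / 31174 years ≈ 1.161 mm/yr.
Length of B = 1.161 × 17318 = 20106.2 mm.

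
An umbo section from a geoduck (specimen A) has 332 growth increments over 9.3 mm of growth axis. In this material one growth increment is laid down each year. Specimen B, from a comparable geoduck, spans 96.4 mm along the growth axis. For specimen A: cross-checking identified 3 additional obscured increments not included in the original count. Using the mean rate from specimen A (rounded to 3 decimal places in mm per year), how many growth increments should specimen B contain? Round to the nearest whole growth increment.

Specimen A: adjusted count: 332 + 3 = 335 growth increments.
A: Mean rate = 9.3 mm / 335 years ≈ 0.028 mm/year.
Specimen B: 96.4 mm / 0.028 mm per year = 3442.86 years ≈ 3443 growth increments.

3443 growth increments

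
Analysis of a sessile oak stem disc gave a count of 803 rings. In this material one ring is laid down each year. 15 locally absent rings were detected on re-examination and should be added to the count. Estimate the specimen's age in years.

818 years

Adjusted count: 803 + 15 = 818 rings.
One ring per year makes the duration 818 years.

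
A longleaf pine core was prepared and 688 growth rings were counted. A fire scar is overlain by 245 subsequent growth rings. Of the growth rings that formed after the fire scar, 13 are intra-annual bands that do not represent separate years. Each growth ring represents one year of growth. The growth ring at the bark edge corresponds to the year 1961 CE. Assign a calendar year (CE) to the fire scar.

1729 CE

There are 245 growth rings younger than the fire scar.
Removing the 13 false growth rings leaves 245 − 13 = 232 true growth rings beyond the fire scar.
Counting back 232 years from 1961 CE places the fire scar in 1961 − 232 = 1729 CE.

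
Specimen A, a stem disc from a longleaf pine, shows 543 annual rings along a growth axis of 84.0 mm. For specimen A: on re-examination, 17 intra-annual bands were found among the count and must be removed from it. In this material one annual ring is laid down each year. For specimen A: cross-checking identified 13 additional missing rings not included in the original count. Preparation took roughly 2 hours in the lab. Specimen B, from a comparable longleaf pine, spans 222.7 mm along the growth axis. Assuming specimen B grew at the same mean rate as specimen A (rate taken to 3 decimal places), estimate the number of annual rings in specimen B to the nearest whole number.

1428 annual rings

Specimen A: adjusted count: 543 − 17 + 13 = 539 annual rings.
A: Extension rate ≈ 84.0 / 539 = 0.156 mm/yr.
Specimen B: 222.7 mm / 0.156 mm per year = 1427.56 years ≈ 1428 annual rings.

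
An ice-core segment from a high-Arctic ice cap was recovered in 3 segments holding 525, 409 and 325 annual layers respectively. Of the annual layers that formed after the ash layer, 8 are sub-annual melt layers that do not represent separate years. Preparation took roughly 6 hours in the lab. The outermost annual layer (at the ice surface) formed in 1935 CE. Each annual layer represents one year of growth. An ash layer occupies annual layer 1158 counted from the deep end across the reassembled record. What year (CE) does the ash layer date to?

1842 CE

Total annual layers = 525 + 409 + 325 = 1259.
Between annual layer 1158 and the ice surface there are 1259 − 1158 = 101 annual layers.
Removing the 8 false annual layers leaves 101 − 8 = 93 true annual layers beyond the ash layer.
1935 − 93 = 1842 CE.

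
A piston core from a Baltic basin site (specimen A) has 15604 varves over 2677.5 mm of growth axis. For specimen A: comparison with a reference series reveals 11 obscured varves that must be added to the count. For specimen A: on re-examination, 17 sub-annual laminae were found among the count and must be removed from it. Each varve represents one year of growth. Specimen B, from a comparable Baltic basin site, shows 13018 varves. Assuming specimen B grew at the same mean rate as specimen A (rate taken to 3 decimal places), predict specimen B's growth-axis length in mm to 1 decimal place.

Specimen A: correcting the raw count gives 15604 − 17 + 11 = 15598 true varves.
A: Mean rate = 2677.5 mm / 15598 years ≈ 0.172 mm/yr.
For B, 0.172 mm/year × 13018 years = 2239.1 mm.

2239.1 mm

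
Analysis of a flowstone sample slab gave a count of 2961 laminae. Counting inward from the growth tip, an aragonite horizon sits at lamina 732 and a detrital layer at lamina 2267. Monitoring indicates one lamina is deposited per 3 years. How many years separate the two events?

The two markers are separated by 2267 − 732 = 1535 laminae.
1535 laminae at 3 years each span 1535 × 3 = 4605 years.

4605 yr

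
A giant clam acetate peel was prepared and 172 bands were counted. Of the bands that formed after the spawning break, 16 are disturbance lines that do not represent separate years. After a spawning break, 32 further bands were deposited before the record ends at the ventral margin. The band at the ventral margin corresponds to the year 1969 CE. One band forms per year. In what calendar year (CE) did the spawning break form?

32 bands post-date the spawning break.
32 − 16 false = 16 true bands after the spawning break.
1969 − 16 = 1953 CE.

1953 CE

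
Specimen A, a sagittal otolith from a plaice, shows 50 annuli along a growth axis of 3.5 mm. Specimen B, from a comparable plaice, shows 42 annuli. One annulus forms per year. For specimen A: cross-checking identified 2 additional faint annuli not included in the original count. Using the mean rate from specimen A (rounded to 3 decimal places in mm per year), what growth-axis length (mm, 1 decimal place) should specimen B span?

Specimen A: adjusted count: 50 + 2 = 52 annuli.
A: Mean rate = 3.5 mm / 52 years ≈ 0.067 mm/yr.
For B, 0.067 mm/year × 42 years = 2.8 mm.

2.8 mm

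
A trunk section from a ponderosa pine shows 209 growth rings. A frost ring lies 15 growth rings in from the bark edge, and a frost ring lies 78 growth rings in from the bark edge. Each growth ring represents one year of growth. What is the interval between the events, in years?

78 − 15 = 63 growth rings lie between the two events.
One growth ring per year makes the interval 63 years.

63 years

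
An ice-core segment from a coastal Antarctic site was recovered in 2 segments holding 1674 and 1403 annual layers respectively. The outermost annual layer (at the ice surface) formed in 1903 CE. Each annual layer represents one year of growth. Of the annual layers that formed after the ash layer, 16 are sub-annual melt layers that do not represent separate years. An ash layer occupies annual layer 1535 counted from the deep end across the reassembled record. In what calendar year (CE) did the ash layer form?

Total annual layers = 1674 + 1403 = 3077.
Between annual layer 1535 and the ice surface there are 3077 − 1535 = 1542 annual layers.
Removing the 16 false annual layers leaves 1542 − 16 = 1526 true annual layers beyond the ash layer.
1903 − 1526 = 377 CE.

377 CE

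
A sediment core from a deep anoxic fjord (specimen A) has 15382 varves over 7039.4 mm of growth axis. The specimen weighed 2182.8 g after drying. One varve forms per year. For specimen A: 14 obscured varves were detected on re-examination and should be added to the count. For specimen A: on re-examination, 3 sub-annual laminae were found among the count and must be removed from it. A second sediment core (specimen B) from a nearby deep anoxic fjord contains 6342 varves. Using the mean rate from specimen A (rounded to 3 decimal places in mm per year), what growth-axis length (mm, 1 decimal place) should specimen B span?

Specimen A: adjusted count: 15382 − 3 + 14 = 15393 varves.
A: Mean rate = 7039.4 mm / 15393 years ≈ 0.457 mm per year.
Length of B = 0.457 × 6342 = 2898.3 mm.

2898.3 mm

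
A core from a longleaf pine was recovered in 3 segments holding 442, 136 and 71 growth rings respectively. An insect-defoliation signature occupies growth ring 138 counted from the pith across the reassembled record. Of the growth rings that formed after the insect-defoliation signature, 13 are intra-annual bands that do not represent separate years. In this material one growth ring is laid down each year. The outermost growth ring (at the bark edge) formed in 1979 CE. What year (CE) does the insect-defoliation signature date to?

Total growth rings = 442 + 136 + 71 = 649.
649 − 138 = 511 growth rings lie beyond the insect-defoliation signature toward the bark edge.
Excluding 13 false growth rings: 511 − 13 = 498.
The growth ring at the bark edge is 1979 CE, so the insect-defoliation signature dates to 1979 − 498 = 1481 CE.

1481 CE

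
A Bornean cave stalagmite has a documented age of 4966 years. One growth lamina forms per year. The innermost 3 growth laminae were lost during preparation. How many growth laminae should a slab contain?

4963 growth laminae

At one growth lamina per year, 4966 years correspond to 4966 growth laminae.
4966 − 3 missed = 4963 growth laminae expected in the prepared section.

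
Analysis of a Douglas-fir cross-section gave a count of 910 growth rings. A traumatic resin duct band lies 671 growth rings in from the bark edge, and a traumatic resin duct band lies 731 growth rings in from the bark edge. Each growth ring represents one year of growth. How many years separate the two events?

The two markers are separated by 731 − 671 = 60 growth rings.
That is 60 years at one growth ring per year.

60 years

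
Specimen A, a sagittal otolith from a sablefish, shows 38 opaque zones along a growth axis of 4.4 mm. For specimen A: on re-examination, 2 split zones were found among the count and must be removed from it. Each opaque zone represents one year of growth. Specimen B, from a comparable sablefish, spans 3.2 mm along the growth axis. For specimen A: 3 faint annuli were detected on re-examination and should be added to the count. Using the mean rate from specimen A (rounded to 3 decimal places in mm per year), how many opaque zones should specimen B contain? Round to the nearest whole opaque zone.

28 opaque zones

Specimen A: true opaque zone count = 38 − 2 + 3 = 39.
A: 4.4 mm over 39 years gives 4.4 / 39 ≈ 0.113 mm per year.
For B, 3.2 / 0.113 = 28.32 years ≈ 28 opaque zones.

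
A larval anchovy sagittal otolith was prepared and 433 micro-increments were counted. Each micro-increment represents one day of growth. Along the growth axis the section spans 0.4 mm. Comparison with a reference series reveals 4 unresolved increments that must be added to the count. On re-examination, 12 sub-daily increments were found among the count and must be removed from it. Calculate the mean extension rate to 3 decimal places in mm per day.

0.001 mm per day

Adjusted count: 433 − 12 + 4 = 425 micro-increments.
Mean rate = 0.4 mm / 425 days ≈ 0.001 mm per day.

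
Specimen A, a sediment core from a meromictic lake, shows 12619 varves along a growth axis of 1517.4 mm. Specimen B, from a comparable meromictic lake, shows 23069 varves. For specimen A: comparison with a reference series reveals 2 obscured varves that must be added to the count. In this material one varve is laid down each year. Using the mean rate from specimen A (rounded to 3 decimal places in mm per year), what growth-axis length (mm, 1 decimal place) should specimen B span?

Specimen A: after corrections the count is 12619 + 2 = 12621 varves.
A: 1517.4 mm over 12621 years gives 1517.4 / 12621 ≈ 0.120 mm per year.
For B, 0.120 mm/year × 23069 years = 2768.3 mm.

2768.3 mm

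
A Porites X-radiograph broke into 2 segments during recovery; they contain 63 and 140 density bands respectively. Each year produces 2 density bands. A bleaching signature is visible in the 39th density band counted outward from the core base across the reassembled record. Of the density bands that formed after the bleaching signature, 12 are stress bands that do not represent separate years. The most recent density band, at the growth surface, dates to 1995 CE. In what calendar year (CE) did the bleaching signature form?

1919 CE

Total density bands = 63 + 140 = 203.
203 − 39 = 164 density bands lie beyond the bleaching signature toward the growth surface.
164 − 12 false = 152 true density bands after the bleaching signature.
Dividing by 2 density bands per year: 152 / 2 = 76 years.
1995 − 76 = 1919 CE.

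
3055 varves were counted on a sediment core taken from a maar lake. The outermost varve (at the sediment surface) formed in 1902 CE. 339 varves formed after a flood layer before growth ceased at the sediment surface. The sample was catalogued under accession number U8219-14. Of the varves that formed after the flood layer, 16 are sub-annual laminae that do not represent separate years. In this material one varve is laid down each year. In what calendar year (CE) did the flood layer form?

1579 CE

There are 339 varves younger than the flood layer.
339 − 16 false = 323 true varves after the flood layer.
The varve at the sediment surface is 1902 CE, so the flood layer dates to 1902 − 323 = 1579 CE.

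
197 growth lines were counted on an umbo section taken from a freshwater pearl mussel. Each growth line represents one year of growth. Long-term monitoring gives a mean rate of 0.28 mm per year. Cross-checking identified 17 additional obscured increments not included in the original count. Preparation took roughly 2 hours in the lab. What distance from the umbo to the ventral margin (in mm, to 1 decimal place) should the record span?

True growth line count = 197 + 17 = 214.
214 years at 0.28 mm/year gives 0.28 × 214 = 59.9 mm.

59.9 mm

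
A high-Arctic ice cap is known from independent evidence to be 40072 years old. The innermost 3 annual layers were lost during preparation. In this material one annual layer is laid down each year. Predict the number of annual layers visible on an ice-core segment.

Expected annual layers over 40072 years: 40072.
Subtracting the 3 annual layers not captured gives 40072 − 3 = 40069 annual layers in the record.

40069 annual layers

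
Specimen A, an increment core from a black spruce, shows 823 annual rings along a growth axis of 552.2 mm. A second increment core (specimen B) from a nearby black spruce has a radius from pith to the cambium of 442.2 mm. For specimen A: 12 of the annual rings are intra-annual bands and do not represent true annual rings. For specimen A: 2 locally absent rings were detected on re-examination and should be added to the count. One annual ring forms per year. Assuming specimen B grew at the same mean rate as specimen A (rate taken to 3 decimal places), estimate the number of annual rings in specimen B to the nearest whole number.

Specimen A: correcting the raw count gives 823 − 12 + 2 = 813 true annual rings.
A: Extension rate ≈ 552.2 / 813 = 0.679 mm/yr.
For B, 442.2 / 0.679 = 651.25 years ≈ 651 annual rings.

651 annual rings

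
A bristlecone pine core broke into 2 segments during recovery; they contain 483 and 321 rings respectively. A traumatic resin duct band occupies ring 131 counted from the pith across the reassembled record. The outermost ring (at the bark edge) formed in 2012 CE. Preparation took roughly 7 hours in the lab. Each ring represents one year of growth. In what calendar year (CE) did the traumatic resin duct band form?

1339 CE

Total rings = 483 + 321 = 804.
The traumatic resin duct band sits at ring 131 from the pith, so 804 − 131 = 673 rings formed after it.
2012 − 673 = 1339 CE.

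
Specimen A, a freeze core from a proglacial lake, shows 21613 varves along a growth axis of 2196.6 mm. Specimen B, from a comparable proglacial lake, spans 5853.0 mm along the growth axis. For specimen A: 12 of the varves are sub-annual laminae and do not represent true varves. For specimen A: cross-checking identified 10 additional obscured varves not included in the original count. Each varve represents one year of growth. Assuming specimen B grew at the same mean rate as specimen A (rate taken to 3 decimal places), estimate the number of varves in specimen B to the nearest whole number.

57382 varves

Specimen A: adjusted count: 21613 − 12 + 10 = 21611 varves.
A: Extension rate ≈ 2196.6 / 21611 = 0.102 mm/yr.
For B, 5853.0 / 0.102 = 57382.35 years ≈ 57382 varves.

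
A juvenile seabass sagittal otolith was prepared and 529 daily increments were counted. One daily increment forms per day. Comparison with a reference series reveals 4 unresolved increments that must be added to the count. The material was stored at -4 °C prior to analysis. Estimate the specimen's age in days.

533 days

Adjusted count: 529 + 4 = 533 daily increments.
At one daily increment per day, that is 533 days.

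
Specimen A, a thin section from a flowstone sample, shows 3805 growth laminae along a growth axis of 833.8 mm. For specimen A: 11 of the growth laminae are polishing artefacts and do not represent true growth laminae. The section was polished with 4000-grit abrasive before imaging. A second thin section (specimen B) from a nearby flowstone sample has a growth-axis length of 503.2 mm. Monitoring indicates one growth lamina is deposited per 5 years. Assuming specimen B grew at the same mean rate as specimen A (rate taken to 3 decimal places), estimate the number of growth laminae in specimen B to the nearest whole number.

Specimen A: after corrections the count is 3805 − 11 = 3794 growth laminae.
Specimen A: at 5 years per growth lamina, 3794 × 5 = 18970 years.
A: 833.8 mm over 18970 years gives 833.8 / 18970 ≈ 0.044 mm/year.
For B, 503.2 / 0.044 = 11436.36 years; at 5 years per growth lamina that is 11436.36 / 5 ≈ 2287 growth laminae.

2287 growth laminae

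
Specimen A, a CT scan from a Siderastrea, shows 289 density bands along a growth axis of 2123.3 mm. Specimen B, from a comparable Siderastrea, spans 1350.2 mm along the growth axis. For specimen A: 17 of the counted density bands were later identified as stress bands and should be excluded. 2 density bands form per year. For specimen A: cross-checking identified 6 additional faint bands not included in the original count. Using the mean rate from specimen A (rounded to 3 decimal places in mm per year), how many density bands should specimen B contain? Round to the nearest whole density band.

177 density bands

Specimen A: adjusted count: 289 − 17 + 6 = 278 density bands.
Specimen A: with 2 density bands per year, 278 / 2 = 139 years.
A: Mean rate = 2123.3 mm / 139 years ≈ 15.276 mm/yr.
For B, 1350.2 / 15.276 = 88.39 years; at 2 density bands per year that is 88.39 × 2 ≈ 177 density bands.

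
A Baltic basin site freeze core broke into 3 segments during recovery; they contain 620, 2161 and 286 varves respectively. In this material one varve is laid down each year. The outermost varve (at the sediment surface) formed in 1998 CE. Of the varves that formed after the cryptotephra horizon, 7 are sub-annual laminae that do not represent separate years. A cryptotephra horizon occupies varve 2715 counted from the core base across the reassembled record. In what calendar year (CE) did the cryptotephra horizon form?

Total varves = 620 + 2161 + 286 = 3067.
The cryptotephra horizon sits at varve 2715 from the core base, so 3067 − 2715 = 352 varves formed after it.
Excluding 7 false varves: 352 − 7 = 345.
Counting back 345 years from 1998 CE places the cryptotephra horizon in 1998 − 345 = 1653 CE.

1653 CE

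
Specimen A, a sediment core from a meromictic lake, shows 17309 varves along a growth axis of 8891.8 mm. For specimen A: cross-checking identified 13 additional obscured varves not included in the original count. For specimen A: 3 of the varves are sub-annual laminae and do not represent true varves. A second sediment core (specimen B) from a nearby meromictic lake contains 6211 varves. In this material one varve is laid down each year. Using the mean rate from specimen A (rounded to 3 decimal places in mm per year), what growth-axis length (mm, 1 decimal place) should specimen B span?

Specimen A: after corrections the count is 17309 − 3 + 13 = 17319 varves.
A: Mean rate = 8891.8 mm / 17319 years ≈ 0.513 mm/year.
B's length ≈ 0.513 × 6211 = 3186.2 mm.

3186.2 mm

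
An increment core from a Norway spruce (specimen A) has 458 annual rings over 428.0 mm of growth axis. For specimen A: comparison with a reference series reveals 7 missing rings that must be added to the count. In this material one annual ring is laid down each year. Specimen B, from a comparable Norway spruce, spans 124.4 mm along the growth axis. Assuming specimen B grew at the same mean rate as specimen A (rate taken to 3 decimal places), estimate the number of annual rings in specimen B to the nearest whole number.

135 annual rings

Specimen A: true annual ring count = 458 + 7 = 465.
A: Extension rate ≈ 428.0 / 465 = 0.920 mm/yr.
B spans 124.4 / 0.920 = 135.22 years ≈ 135 annual rings.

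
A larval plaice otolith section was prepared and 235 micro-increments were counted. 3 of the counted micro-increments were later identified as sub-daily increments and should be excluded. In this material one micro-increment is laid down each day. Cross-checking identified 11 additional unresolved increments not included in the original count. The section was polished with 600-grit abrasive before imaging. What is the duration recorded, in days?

243 days

After corrections the count is 235 − 3 + 11 = 243 micro-increments.
With a one-to-one micro-increment periodicity this is 243 days.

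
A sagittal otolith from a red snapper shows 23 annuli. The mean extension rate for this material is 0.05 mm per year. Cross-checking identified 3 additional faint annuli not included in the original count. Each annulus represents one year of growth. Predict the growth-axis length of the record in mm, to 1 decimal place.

Adjusted count: 23 + 3 = 26 annuli.
26 years at 0.05 mm/year gives 0.05 × 26 = 1.3 mm.

1.3 mm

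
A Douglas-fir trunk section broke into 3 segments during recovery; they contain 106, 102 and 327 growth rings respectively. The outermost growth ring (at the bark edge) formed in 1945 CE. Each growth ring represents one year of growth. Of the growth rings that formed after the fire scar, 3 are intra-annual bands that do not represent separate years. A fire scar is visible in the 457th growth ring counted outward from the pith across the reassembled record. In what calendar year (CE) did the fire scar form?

1870 CE

Total growth rings = 106 + 102 + 327 = 535.
The fire scar sits at growth ring 457 from the pith, so 535 − 457 = 78 growth rings formed after it.
78 − 3 false = 75 true growth rings after the fire scar.
Counting back 75 years from 1945 CE places the fire scar in 1945 − 75 = 1870 CE.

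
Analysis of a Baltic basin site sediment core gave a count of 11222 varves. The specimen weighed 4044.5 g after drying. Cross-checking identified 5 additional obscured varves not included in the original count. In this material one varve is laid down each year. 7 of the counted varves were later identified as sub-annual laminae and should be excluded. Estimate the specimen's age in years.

11220 yr

Correcting the raw count gives 11222 − 7 + 5 = 11220 true varves.
One varve per year makes the duration 11220 years.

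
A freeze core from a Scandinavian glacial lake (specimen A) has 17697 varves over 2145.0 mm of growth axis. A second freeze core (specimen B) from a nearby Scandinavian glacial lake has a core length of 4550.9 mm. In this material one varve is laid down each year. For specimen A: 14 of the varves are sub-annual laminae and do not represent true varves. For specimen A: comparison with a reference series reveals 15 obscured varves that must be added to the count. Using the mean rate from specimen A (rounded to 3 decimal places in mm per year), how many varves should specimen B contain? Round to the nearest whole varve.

Specimen A: correcting the raw count gives 17697 − 14 + 15 = 17698 true varves.
A: Mean rate = 2145.0 mm / 17698 years ≈ 0.121 mm per year.
For B, 4550.9 / 0.121 = 37610.74 years ≈ 37611 varves.

37611 varves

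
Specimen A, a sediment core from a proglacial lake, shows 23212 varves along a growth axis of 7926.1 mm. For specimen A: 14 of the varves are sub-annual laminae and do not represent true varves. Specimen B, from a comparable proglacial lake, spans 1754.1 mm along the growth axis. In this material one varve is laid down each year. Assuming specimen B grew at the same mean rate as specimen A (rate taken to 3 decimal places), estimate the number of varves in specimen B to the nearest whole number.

5129 varves

Specimen A: correcting the raw count gives 23212 − 14 = 23198 true varves.
A: Extension rate ≈ 7926.1 / 23198 = 0.342 mm/yr.
Specimen B: 1754.1 mm / 0.342 mm per year = 5128.95 years ≈ 5129 varves.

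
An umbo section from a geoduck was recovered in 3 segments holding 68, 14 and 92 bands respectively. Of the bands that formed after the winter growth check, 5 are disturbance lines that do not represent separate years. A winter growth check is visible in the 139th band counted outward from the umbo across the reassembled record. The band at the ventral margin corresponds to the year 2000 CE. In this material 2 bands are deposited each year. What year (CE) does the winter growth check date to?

Total bands = 68 + 14 + 92 = 174.
174 − 139 = 35 bands lie beyond the winter growth check toward the ventral margin.
35 − 5 false = 30 true bands after the winter growth check.
30 bands at 2 per year is 30 / 2 = 15 years.
Counting back 15 years from 2000 CE places the winter growth check in 2000 − 15 = 1985 CE.

1985 CE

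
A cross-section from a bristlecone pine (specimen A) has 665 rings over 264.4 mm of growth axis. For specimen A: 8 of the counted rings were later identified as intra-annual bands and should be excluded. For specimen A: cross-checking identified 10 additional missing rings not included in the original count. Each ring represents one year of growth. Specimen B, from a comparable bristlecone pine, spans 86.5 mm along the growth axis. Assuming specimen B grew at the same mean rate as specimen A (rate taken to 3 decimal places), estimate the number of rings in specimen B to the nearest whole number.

218 rings

Specimen A: correcting the raw count gives 665 − 8 + 10 = 667 true rings.
A: Mean rate = 264.4 mm / 667 years ≈ 0.396 mm per year.
For B, 86.5 / 0.396 = 218.43 years ≈ 218 rings.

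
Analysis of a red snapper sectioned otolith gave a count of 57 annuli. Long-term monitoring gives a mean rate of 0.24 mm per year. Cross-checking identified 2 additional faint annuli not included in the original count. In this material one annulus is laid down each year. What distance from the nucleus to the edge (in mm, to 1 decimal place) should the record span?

14.2 mm

Adjusted count: 57 + 2 = 59 annuli.
Predicted length = 0.24 mm/year × 59 years = 14.2 mm.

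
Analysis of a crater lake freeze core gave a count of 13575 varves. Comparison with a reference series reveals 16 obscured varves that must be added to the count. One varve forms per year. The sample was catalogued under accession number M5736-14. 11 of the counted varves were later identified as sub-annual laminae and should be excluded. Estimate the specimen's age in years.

Adjusted count: 13575 − 11 + 16 = 13580 varves.
One varve per year makes the duration 13580 years.

13580 years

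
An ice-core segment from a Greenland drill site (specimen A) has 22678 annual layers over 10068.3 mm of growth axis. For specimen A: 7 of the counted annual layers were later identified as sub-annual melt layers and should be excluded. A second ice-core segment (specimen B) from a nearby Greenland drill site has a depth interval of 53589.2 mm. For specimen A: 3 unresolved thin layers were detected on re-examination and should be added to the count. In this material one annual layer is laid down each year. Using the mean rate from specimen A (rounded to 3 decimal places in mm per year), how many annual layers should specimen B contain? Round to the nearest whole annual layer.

120696 annual layers

Specimen A: adjusted count: 22678 − 7 + 3 = 22674 annual layers.
A: Extension rate ≈ 10068.3 / 22674 = 0.444 mm per year.
B spans 53589.2 / 0.444 = 120696.40 years ≈ 120696 annual layers.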